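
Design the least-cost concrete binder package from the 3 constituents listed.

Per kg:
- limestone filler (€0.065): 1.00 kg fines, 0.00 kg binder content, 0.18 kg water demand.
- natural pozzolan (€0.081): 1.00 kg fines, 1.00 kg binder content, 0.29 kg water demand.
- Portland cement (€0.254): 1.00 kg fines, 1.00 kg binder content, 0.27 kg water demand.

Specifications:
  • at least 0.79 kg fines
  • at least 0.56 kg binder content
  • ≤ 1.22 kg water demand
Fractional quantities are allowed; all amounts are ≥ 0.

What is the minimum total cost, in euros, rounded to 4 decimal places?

Treat it as an LP. Let x1 = kg of limestone filler, x2 = kg of natural pozzolan, x3 = kg of Portland cement.
Minimise 0.065x1 + 0.081x2 + 0.254x3 s.t.:
  1x1 + 1x2 + 1x3 ≥ 0.79   (fines)
  1x2 + 1x3 ≥ 0.56   (binder content)
  0.18x1 + 0.29x2 + 0.27x3 ≤ 1.22   (water demand)
  x1, x2, x3 ≥ 0.
The minimum-cost mix takes nothing from Portland cement — only limestone filler, natural pozzolan. The fines and binder content requirements are met with equality.
So limestone filler = 0.23 kg, natural pozzolan = 0.56 kg.
Total cost: 0.065·0.23 + 0.081·0.56 = 0.060310.

€0.0603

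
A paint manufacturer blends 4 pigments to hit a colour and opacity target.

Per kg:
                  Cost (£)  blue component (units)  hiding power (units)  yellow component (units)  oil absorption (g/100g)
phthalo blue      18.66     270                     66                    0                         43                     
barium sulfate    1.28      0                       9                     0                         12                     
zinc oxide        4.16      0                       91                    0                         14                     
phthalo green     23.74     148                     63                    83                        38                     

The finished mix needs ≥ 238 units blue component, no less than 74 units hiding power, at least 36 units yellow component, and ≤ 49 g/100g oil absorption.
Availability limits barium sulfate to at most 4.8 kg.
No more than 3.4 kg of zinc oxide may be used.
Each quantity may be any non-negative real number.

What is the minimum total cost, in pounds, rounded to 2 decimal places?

£22.50

Let x1 = kg of phthalo blue, x2 = kg of barium sulfate, x3 = kg of zinc oxide, x4 = kg of phthalo green.
Minimize 18.66x1 + 1.28x2 + 4.16x3 + 23.74x4 subject to:
  270x1 + 148x4 ≥ 238   (blue component)
  66x1 + 9x2 + 91x3 + 63x4 ≥ 74   (hiding power)
  83x4 ≥ 36   (yellow component)
  43x1 + 12x2 + 14x3 + 38x4 ≤ 49   (oil absorption)
  x2 ≤ 4.8
  x3 ≤ 3.4
  x1, x2, x3, x4 ≥ 0.
The minimum-cost mix takes nothing from barium sulfate — only phthalo blue, zinc oxide, phthalo green. There the blue component, hiding power, yellow component constraints are tight.
So phthalo blue = 0.6437 kg, zinc oxide = 0.04603 kg, phthalo green = 0.4337 kg.
Hence cost = 18.66·0.6437 + 4.16·0.04603 + 23.74·0.4337 = £22.4990.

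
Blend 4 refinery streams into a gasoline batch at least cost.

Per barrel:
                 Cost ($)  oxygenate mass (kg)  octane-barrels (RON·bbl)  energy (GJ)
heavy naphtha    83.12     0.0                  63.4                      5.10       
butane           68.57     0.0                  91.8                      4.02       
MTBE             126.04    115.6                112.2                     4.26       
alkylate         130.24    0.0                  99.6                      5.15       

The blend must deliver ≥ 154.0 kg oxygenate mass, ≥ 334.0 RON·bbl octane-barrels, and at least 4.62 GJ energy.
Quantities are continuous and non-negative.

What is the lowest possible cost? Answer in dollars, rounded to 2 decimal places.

$305.74

Let x1 = barrels of heavy naphtha, x2 = barrels of butane, x3 = barrels of MTBE, x4 = barrels of alkylate.
min 83.12x1 + 68.57x2 + 126.04x3 + 130.24x4 subject to:
  115.6x3 ≥ 154   (oxygenate mass)
  63.4x1 + 91.8x2 + 112.2x3 + 99.6x4 ≥ 334   (octane-barrels)
  5.1x1 + 4.02x2 + 4.26x3 + 5.15x4 ≥ 4.62   (energy)
  x1, x2, x3, x4 ≥ 0.
The minimum-cost mix takes nothing from heavy naphtha, alkylate — only butane, MTBE. Binding constraints: oxygenate mass and octane-barrels.
So butane = 2.0101 barrels, MTBE = 1.3322 barrels.
Objective = 68.57·2.0101 + 126.04·1.3322 = 305.7430.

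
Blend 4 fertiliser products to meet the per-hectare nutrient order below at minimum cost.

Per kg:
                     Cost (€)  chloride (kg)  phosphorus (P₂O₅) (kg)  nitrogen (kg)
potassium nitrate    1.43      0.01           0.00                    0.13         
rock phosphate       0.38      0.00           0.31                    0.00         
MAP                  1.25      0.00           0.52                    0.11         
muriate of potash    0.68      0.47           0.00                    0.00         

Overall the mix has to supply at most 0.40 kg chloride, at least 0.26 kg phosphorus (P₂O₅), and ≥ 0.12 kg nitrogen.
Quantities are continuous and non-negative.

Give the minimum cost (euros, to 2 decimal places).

€1.34

Treat it as an LP. Let x1 = kg of potassium nitrate, x2 = kg of rock phosphate, x3 = kg of MAP, x4 = kg of muriate of potash.
Minimize 1.43x1 + 0.38x2 + 1.25x3 + 0.68x4 with:
  0.01x1 + 0.47x4 ≤ 0.4   (chloride)
  0.31x2 + 0.52x3 ≥ 0.26   (phosphorus (P₂O₅))
  0.13x1 + 0.11x3 ≥ 0.12   (nitrogen)
  x1, x2, x3, x4 ≥ 0.
The minimum-cost mix takes nothing from rock phosphate, muriate of potash — only potassium nitrate, MAP. The phosphorus (P₂O₅) and nitrogen requirements are met with equality.
Optimal quantities: potassium nitrate = 0.5 kg, MAP = 0.5 kg.
Cost = 1.43·0.5 + 1.25·0.5 = 1.3400.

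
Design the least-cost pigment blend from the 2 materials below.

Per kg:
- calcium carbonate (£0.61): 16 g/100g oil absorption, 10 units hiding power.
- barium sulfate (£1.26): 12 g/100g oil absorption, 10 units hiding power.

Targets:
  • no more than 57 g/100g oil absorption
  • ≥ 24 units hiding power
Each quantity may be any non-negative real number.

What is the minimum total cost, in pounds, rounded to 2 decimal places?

Let x1 = kg of calcium carbonate, x2 = kg of barium sulfate.
min 0.61x1 + 1.26x2 subject to:
  16x1 + 12x2 ≤ 57   (oil absorption)
  10x1 + 10x2 ≥ 24   (hiding power)
  x1, x2 ≥ 0.
The optimal basis is {calcium carbonate}; barium sulfate drops out. There the hiding power constraint is tight.
So calcium carbonate = 2.4 kg.
Cost = 0.61·2.4 = 1.4640.

£1.46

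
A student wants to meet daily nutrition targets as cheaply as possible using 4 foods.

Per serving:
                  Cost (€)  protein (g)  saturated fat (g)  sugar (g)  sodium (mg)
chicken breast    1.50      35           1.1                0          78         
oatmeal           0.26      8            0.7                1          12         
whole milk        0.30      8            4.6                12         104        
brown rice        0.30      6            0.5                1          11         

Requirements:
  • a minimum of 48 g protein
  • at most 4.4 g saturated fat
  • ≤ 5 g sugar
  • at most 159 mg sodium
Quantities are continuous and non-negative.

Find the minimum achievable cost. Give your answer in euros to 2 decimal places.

Treat it as an LP. Let x1 = servings of chicken breast, x2 = servings of oatmeal, x3 = servings of whole milk, x4 = servings of brown rice.
Minimise 1.5x1 + 0.26x2 + 0.3x3 + 0.3x4 with:
  35x1 + 8x2 + 8x3 + 6x4 ≥ 48   (protein)
  1.1x1 + 0.7x2 + 4.6x3 + 0.5x4 ≤ 4.4   (saturated fat)
  1x2 + 12x3 + 1x4 ≤ 5   (sugar)
  78x1 + 12x2 + 104x3 + 11x4 ≤ 159   (sodium)
  x1, x2, x3, x4 ≥ 0.
The cheapest feasible vertex uses only chicken breast, oatmeal; whole milk, brown rice are not used. The protein and sugar requirements are met with equality.
Optimal quantities: chicken breast = 0.2286 servings, oatmeal = 5 servings.
Total cost: 1.5·0.2286 + 0.26·5 = 1.6429.

€1.64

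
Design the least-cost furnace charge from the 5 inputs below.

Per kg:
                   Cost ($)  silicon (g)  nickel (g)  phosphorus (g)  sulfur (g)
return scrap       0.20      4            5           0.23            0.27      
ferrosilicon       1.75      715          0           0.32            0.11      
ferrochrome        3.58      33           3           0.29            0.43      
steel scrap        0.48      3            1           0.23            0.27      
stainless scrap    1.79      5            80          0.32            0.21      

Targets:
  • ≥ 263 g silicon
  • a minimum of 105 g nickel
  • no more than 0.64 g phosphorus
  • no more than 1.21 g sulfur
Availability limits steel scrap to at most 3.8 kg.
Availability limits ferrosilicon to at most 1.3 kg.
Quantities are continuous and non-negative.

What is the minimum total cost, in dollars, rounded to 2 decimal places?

Let x1 = kg of return scrap, x2 = kg of ferrosilicon, x3 = kg of ferrochrome, x4 = kg of steel scrap, x5 = kg of stainless scrap.
Minimize 0.2x1 + 1.75x2 + 3.58x3 + 0.48x4 + 1.79x5 s.t.:
  4x1 + 715x2 + 33x3 + 3x4 + 5x5 ≥ 263   (silicon)
  5x1 + 3x3 + 1x4 + 80x5 ≥ 105   (nickel)
  0.23x1 + 0.32x2 + 0.29x3 + 0.23x4 + 0.32x5 ≤ 0.64   (phosphorus)
  0.27x1 + 0.11x2 + 0.43x3 + 0.27x4 + 0.21x5 ≤ 1.21   (sulfur)
  x4 ≤ 3.8
  x2 ≤ 1.3
  x1, x2, x3, x4, x5 ≥ 0.
At the optimum only ferrosilicon, stainless scrap are positive (return scrap, ferrochrome, steel scrap = 0). There the silicon and nickel constraints are tight.
So ferrosilicon = 0.3587 kg, stainless scrap = 1.312 kg.
Hence cost = 1.75·0.3587 + 1.79·1.312 = $2.9762.

$2.98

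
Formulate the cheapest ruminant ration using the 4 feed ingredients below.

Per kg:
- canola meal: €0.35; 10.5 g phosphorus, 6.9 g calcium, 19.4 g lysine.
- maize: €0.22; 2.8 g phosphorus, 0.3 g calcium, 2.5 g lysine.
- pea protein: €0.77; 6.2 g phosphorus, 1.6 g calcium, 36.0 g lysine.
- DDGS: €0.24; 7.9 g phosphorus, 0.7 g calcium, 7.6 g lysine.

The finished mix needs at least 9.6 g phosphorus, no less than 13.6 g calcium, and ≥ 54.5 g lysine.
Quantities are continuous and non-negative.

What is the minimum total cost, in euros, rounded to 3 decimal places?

€0.983

Let x1 = kg of canola meal, x2 = kg of maize, x3 = kg of pea protein, x4 = kg of DDGS.
Minimise 0.35x1 + 0.22x2 + 0.77x3 + 0.24x4 s.t.:
  10.5x1 + 2.8x2 + 6.2x3 + 7.9x4 ≥ 9.6   (phosphorus)
  6.9x1 + 0.3x2 + 1.6x3 + 0.7x4 ≥ 13.6   (calcium)
  19.4x1 + 2.5x2 + 36x3 + 7.6x4 ≥ 54.5   (lysine)
  x1, x2, x3, x4 ≥ 0.
At the optimum only canola meal is positive (maize, pea protein, DDGS = 0). There the lysine constraint is tight.
Solving gives x1 = 2.809.
Total cost: 0.35·2.809 = 0.98315.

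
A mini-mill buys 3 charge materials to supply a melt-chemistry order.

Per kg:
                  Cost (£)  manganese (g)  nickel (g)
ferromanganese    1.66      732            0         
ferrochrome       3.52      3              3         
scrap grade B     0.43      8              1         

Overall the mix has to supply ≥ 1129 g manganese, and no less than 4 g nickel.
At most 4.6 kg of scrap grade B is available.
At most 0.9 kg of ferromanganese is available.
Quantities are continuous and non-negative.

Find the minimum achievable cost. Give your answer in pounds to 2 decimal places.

Set it up as a linear program. Let x1 = kg of ferromanganese, x2 = kg of ferrochrome, x3 = kg of scrap grade B.
Minimise 1.66x1 + 3.52x2 + 0.43x3 s.t.:
  732x1 + 3x2 + 8x3 ≥ 1129   (manganese)
  3x2 + 1x3 ≥ 4   (nickel)
  x3 ≤ 4.6
  x1 ≤ 0.9
  x1, x2, x3 ≥ 0.
The optimal mix uses every input. There the manganese, the scrap grade B cap, the ferromanganese cap constraints are tight.
Solving gives x1 = 0.9, x2 = 144.4667, x3 = 4.6.
Cost = 1.66·0.9 + 3.52·144.4667 + 0.43·4.6 = 511.9948.

£511.99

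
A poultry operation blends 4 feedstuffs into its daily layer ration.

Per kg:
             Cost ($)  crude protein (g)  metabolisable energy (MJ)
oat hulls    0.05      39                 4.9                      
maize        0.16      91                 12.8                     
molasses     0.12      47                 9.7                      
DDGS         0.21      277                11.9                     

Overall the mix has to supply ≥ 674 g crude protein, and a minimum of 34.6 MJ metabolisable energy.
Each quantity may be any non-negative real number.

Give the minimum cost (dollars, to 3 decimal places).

Let x1 = kg of oat hulls, x2 = kg of maize, x3 = kg of molasses, x4 = kg of DDGS.
Minimise 0.05x1 + 0.16x2 + 0.12x3 + 0.21x4 with:
  39x1 + 91x2 + 47x3 + 277x4 ≥ 674   (crude protein)
  4.9x1 + 12.8x2 + 9.7x3 + 11.9x4 ≥ 34.6   (metabolisable energy)
  x1, x2, x3, x4 ≥ 0.
At the optimum only oat hulls, DDGS are positive (maize, molasses = 0). There the crude protein and metabolisable energy constraints are tight.
Optimal quantities: oat hulls = 1.751 kg, DDGS = 2.187 kg.
Total cost: 0.05·1.751 + 0.21·2.187 = 0.54682.

$0.547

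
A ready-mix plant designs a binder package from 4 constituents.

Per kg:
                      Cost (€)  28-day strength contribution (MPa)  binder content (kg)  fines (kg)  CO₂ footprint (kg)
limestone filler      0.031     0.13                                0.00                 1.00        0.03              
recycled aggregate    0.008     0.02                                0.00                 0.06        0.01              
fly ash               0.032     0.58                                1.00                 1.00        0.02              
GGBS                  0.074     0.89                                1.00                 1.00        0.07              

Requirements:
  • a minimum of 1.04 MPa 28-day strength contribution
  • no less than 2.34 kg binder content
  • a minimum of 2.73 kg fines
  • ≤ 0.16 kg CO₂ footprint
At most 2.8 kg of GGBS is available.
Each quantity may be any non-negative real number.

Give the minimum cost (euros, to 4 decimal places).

Let x1 = kg of limestone filler, x2 = kg of recycled aggregate, x3 = kg of fly ash, x4 = kg of GGBS.
Minimize 0.031x1 + 0.008x2 + 0.032x3 + 0.074x4 with:
  0.13x1 + 0.02x2 + 0.58x3 + 0.89x4 ≥ 1.04   (28-day strength contribution)
  1x3 + 1x4 ≥ 2.34   (binder content)
  1x1 + 0.06x2 + 1x3 + 1x4 ≥ 2.73   (fines)
  0.03x1 + 0.01x2 + 0.02x3 + 0.07x4 ≤ 0.16   (CO₂ footprint)
  x4 ≤ 2.8
  x1, x2, x3, x4 ≥ 0.
At the optimum only limestone filler, fly ash are positive (recycled aggregate, GGBS = 0). The binder content and fines requirements are met with equality.
Optimal quantities: limestone filler = 0.39 kg, fly ash = 2.34 kg.
Objective = 0.031·0.39 + 0.032·2.34 = 0.086970.

€0.0870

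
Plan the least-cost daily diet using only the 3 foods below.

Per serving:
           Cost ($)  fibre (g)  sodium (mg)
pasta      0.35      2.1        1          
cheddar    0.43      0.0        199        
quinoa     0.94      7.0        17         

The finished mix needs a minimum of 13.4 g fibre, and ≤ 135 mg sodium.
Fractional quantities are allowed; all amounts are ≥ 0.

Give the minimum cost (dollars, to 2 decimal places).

$1.80

Let x1 = servings of pasta, x2 = servings of cheddar, x3 = servings of quinoa.
Minimize 0.35x1 + 0.43x2 + 0.94x3 with:
  2.1x1 + 7x3 ≥ 13.4   (fibre)
  1x1 + 199x2 + 17x3 ≤ 135   (sodium)
  x1, x2, x3 ≥ 0.
The minimum-cost mix takes nothing from pasta, cheddar — only quinoa. There the fibre constraint is tight.
Optimal quantities: quinoa = 1.914 servings.
Hence cost = 0.94·1.914 = $1.7992.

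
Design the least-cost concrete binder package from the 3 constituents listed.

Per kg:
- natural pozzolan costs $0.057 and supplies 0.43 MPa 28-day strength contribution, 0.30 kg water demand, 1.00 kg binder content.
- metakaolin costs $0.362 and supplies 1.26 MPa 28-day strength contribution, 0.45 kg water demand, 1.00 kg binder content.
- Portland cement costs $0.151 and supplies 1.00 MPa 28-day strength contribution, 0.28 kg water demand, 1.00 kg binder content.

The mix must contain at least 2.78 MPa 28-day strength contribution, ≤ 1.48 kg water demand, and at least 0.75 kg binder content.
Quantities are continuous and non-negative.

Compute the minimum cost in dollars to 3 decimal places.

$0.389

Treat it as an LP. Let x1 = kg of natural pozzolan, x2 = kg of metakaolin, x3 = kg of Portland cement.
Minimize 0.057x1 + 0.362x2 + 0.151x3 s.t.:
  0.43x1 + 1.26x2 + 1x3 ≥ 2.78   (28-day strength contribution)
  0.3x1 + 0.45x2 + 0.28x3 ≤ 1.48   (water demand)
  1x1 + 1x2 + 1x3 ≥ 0.75   (binder content)
  x1, x2, x3 ≥ 0.
The minimum-cost mix takes nothing from metakaolin — only natural pozzolan, Portland cement. There the 28-day strength contribution and water demand constraints are tight.
Optimal quantities: natural pozzolan = 3.906 kg, Portland cement = 1.1 kg.
Objective = 0.057·3.906 + 0.151·1.1 = 0.38874.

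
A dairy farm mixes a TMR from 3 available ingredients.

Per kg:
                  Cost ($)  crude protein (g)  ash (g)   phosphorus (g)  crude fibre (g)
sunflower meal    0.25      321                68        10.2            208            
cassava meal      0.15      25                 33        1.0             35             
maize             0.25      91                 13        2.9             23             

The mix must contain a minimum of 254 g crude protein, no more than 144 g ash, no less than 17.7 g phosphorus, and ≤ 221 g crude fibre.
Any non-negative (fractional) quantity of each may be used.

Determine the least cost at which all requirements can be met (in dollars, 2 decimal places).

$1.13

Set it up as a linear program. Let x1 = kg of sunflower meal, x2 = kg of cassava meal, x3 = kg of maize.
min 0.25x1 + 0.15x2 + 0.25x3 subject to:
  321x1 + 25x2 + 91x3 ≥ 254   (crude protein)
  68x1 + 33x2 + 13x3 ≤ 144   (ash)
  10.2x1 + 1x2 + 2.9x3 ≥ 17.7   (phosphorus)
  208x1 + 35x2 + 23x3 ≤ 221   (crude fibre)
  x1, x2, x3 ≥ 0.
The minimum-cost mix takes nothing from cassava meal — only sunflower meal, maize. There the phosphorus and crude fibre constraints are tight.
So sunflower meal = 0.6343 kg, maize = 3.872 kg.
Total cost: 0.25·0.6343 + 0.25·3.872 = 1.1266.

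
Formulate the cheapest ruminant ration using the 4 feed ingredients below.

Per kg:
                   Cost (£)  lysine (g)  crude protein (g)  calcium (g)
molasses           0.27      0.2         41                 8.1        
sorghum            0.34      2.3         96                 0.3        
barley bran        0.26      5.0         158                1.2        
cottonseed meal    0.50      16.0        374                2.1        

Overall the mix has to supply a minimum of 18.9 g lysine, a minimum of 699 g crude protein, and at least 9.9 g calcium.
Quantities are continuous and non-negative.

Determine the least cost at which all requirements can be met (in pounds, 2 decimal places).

Set it up as a linear program. Let x1 = kg of molasses, x2 = kg of sorghum, x3 = kg of barley bran, x4 = kg of cottonseed meal.
Minimize 0.27x1 + 0.34x2 + 0.26x3 + 0.5x4 with:
  0.2x1 + 2.3x2 + 5x3 + 16x4 ≥ 18.9   (lysine)
  41x1 + 96x2 + 158x3 + 374x4 ≥ 699   (crude protein)
  8.1x1 + 0.3x2 + 1.2x3 + 2.1x4 ≥ 9.9   (calcium)
  x1, x2, x3, x4 ≥ 0.
The minimum-cost mix takes nothing from sorghum, barley bran — only molasses, cottonseed meal. The crude protein and calcium requirements are met with equality.
Optimal quantities: molasses = 0.7592 kg, cottonseed meal = 1.786 kg.
Objective = 0.27·0.7592 + 0.5·1.786 = 1.0980.

£1.10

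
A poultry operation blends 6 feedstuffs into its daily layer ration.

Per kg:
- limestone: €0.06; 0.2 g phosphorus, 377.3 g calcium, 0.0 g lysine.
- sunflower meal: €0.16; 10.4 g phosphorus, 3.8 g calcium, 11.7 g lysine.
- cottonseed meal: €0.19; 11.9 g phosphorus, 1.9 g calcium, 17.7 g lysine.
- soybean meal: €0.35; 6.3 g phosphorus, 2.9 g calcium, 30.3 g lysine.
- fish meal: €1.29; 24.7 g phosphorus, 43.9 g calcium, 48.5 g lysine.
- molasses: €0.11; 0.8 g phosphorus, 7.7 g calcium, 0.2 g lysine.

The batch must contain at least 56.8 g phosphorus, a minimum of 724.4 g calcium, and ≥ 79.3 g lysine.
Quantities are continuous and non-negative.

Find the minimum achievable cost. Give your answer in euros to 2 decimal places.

Treat it as an LP. Let x1 = kg of limestone, x2 = kg of sunflower meal, x3 = kg of cottonseed meal, x4 = kg of soybean meal, x5 = kg of fish meal, x6 = kg of molasses.
Minimize 0.06x1 + 0.16x2 + 0.19x3 + 0.35x4 + 1.29x5 + 0.11x6 subject to:
  0.2x1 + 10.4x2 + 11.9x3 + 6.3x4 + 24.7x5 + 0.8x6 ≥ 56.8   (phosphorus)
  377.3x1 + 3.8x2 + 1.9x3 + 2.9x4 + 43.9x5 + 7.7x6 ≥ 724.4   (calcium)
  11.7x2 + 17.7x3 + 30.3x4 + 48.5x5 + 0.2x6 ≥ 79.3   (lysine)
  x1, x2, x3, x4, x5, x6 ≥ 0.
The optimal basis is {limestone, sunflower meal, cottonseed meal}; soybean meal, fish meal, molasses drop out. There the phosphorus, calcium, lysine constraints are tight.
Optimal quantities: limestone = 1.889 kg, sunflower meal = 1.226 kg, cottonseed meal = 3.67 kg.
Hence cost = 0.06·1.889 + 0.16·1.226 + 0.19·3.67 = €1.0068.

€1.01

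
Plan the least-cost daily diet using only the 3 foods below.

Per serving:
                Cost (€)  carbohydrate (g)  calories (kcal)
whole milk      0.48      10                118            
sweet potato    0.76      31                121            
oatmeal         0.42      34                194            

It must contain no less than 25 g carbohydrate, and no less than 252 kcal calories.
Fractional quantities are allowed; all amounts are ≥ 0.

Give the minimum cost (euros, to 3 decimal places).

Treat it as an LP. Let x1 = servings of whole milk, x2 = servings of sweet potato, x3 = servings of oatmeal.
Minimize 0.48x1 + 0.76x2 + 0.42x3 s.t.:
  10x1 + 31x2 + 34x3 ≥ 25   (carbohydrate)
  118x1 + 121x2 + 194x3 ≥ 252   (calories)
  x1, x2, x3 ≥ 0.
The cheapest feasible vertex uses only oatmeal; whole milk, sweet potato are not used. There the calories constraint is tight.
So oatmeal = 1.299 servings.
Cost = 0.42·1.299 = 0.54558.

€0.546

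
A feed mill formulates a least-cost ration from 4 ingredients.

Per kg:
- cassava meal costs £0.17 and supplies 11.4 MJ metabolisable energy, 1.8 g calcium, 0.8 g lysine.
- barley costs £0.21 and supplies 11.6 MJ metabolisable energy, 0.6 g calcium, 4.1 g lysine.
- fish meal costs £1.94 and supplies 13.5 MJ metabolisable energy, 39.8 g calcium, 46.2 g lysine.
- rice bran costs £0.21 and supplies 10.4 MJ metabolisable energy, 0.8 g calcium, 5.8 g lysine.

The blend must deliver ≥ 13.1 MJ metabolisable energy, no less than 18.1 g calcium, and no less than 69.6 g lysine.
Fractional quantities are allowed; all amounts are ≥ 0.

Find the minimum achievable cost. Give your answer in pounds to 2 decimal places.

Let x1 = kg of cassava meal, x2 = kg of barley, x3 = kg of fish meal, x4 = kg of rice bran.
Minimize 0.17x1 + 0.21x2 + 1.94x3 + 0.21x4 subject to:
  11.4x1 + 11.6x2 + 13.5x3 + 10.4x4 ≥ 13.1   (metabolisable energy)
  1.8x1 + 0.6x2 + 39.8x3 + 0.8x4 ≥ 18.1   (calcium)
  0.8x1 + 4.1x2 + 46.2x3 + 5.8x4 ≥ 69.6   (lysine)
  x1, x2, x3, x4 ≥ 0.
At the optimum only fish meal, rice bran are positive (cassava meal, barley = 0). The calcium and lysine requirements are met with equality.
That vertex is x3 = 0.2543, x4 = 9.975.
Total cost: 1.94·0.2543 + 0.21·9.975 = 2.5881.

£2.59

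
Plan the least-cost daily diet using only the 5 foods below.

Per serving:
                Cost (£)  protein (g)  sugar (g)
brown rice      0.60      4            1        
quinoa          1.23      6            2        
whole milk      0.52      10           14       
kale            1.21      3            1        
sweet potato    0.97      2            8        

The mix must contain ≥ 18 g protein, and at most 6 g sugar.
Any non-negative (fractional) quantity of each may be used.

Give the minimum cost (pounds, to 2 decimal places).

£2.57

Set it up as a linear program. Let x1 = servings of brown rice, x2 = servings of quinoa, x3 = servings of whole milk, x4 = servings of kale, x5 = servings of sweet potato.
Minimize 0.6x1 + 1.23x2 + 0.52x3 + 1.21x4 + 0.97x5 s.t.:
  4x1 + 6x2 + 10x3 + 3x4 + 2x5 ≥ 18   (protein)
  1x1 + 2x2 + 14x3 + 1x4 + 8x5 ≤ 6   (sugar)
  x1, x2, x3, x4, x5 ≥ 0.
At the optimum only brown rice, whole milk are positive (quinoa, kale, sweet potato = 0). There the protein and sugar constraints are tight.
That vertex is x1 = 4.174, x3 = 0.1304.
Total cost: 0.6·4.174 + 0.52·0.1304 = 2.5722.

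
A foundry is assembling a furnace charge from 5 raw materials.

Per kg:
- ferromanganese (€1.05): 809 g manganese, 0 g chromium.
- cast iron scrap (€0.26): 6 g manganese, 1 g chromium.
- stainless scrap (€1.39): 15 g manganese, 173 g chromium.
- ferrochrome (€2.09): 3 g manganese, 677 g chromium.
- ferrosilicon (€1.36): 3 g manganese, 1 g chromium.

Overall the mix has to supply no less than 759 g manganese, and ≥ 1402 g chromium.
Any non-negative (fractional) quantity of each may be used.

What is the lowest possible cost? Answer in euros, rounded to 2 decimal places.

Let x1 = kg of ferromanganese, x2 = kg of cast iron scrap, x3 = kg of stainless scrap, x4 = kg of ferrochrome, x5 = kg of ferrosilicon.
Minimize 1.05x1 + 0.26x2 + 1.39x3 + 2.09x4 + 1.36x5 subject to:
  809x1 + 6x2 + 15x3 + 3x4 + 3x5 ≥ 759   (manganese)
  1x2 + 173x3 + 677x4 + 1x5 ≥ 1402   (chromium)
  x1, x2, x3, x4, x5 ≥ 0.
The optimal basis is {ferromanganese, ferrochrome}; cast iron scrap, stainless scrap, ferrosilicon drop out. Binding constraints: manganese and chromium.
Optimal quantities: ferromanganese = 0.9305 kg, ferrochrome = 2.071 kg.
Cost = 1.05·0.9305 + 2.09·2.071 = 5.3054.

€5.31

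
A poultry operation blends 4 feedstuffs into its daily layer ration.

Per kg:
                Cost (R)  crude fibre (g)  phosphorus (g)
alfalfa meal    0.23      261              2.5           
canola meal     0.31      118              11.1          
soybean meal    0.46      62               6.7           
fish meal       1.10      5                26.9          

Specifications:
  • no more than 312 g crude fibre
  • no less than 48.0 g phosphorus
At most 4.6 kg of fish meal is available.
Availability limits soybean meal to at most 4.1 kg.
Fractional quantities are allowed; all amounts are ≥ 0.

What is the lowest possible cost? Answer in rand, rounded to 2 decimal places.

Set it up as a linear program. Let x1 = kg of alfalfa meal, x2 = kg of canola meal, x3 = kg of soybean meal, x4 = kg of fish meal.
Minimise 0.23x1 + 0.31x2 + 0.46x3 + 1.1x4 s.t.:
  261x1 + 118x2 + 62x3 + 5x4 ≤ 312   (crude fibre)
  2.5x1 + 11.1x2 + 6.7x3 + 26.9x4 ≥ 48   (phosphorus)
  x4 ≤ 4.6
  x3 ≤ 4.1
  x1, x2, x3, x4 ≥ 0.
The minimum-cost mix takes nothing from alfalfa meal, soybean meal — only canola meal, fish meal. There the crude fibre and phosphorus constraints are tight.
So canola meal = 2.614 kg, fish meal = 0.7057 kg.
Objective = 0.31·2.614 + 1.1·0.7057 = 1.5866.

R1.59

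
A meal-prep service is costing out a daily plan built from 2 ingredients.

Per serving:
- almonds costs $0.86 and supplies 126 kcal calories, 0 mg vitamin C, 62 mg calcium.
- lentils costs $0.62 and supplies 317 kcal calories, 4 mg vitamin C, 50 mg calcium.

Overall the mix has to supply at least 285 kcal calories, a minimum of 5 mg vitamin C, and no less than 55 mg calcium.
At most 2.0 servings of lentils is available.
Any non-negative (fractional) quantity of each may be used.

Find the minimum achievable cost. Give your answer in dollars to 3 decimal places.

$0.775

Treat it as an LP. Let x1 = servings of almonds, x2 = servings of lentils.
Minimise 0.86x1 + 0.62x2 s.t.:
  126x1 + 317x2 ≥ 285   (calories)
  4x2 ≥ 5   (vitamin C)
  62x1 + 50x2 ≥ 55   (calcium)
  x2 ≤ 2
  x1, x2 ≥ 0.
The minimum-cost mix takes nothing from almonds — only lentils. Binding constraint: vitamin C.
Solving gives x2 = 1.25.
Cost = 0.62·1.25 = 0.77500.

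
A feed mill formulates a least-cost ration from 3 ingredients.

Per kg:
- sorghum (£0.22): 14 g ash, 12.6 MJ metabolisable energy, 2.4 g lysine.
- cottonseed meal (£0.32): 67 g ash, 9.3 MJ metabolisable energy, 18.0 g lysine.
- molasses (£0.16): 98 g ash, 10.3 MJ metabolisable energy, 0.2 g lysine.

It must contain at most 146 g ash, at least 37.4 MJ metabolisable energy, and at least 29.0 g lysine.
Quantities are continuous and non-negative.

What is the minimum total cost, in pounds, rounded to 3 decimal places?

£0.865

Let x1 = kg of sorghum, x2 = kg of cottonseed meal, x3 = kg of molasses.
min 0.22x1 + 0.32x2 + 0.16x3 with:
  14x1 + 67x2 + 98x3 ≤ 146   (ash)
  12.6x1 + 9.3x2 + 10.3x3 ≥ 37.4   (metabolisable energy)
  2.4x1 + 18x2 + 0.2x3 ≥ 29   (lysine)
  x1, x2, x3 ≥ 0.
All 3 inputs are positive at the optimum. The ash, metabolisable energy, lysine requirements are met with equality.
Optimal quantities: sorghum = 1.702 kg, cottonseed meal = 1.381 kg, molasses = 0.3026 kg.
Total cost: 0.22·1.702 + 0.32·1.381 + 0.16·0.3026 = 0.86478.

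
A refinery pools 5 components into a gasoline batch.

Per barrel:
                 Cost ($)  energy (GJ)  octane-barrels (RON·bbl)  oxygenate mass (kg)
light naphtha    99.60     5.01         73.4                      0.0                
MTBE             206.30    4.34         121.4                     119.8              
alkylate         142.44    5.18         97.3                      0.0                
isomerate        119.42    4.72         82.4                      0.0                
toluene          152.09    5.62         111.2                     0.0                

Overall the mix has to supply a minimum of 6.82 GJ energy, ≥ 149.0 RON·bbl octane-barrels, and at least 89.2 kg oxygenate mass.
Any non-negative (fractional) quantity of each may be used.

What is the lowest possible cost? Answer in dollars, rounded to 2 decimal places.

$233.13

Let x1 = barrels of light naphtha, x2 = barrels of MTBE, x3 = barrels of alkylate, x4 = barrels of isomerate, x5 = barrels of toluene.
Minimise 99.6x1 + 206.3x2 + 142.44x3 + 119.42x4 + 152.09x5 subject to:
  5.01x1 + 4.34x2 + 5.18x3 + 4.72x4 + 5.62x5 ≥ 6.82   (energy)
  73.4x1 + 121.4x2 + 97.3x3 + 82.4x4 + 111.2x5 ≥ 149   (octane-barrels)
  119.8x2 ≥ 89.2   (oxygenate mass)
  x1, x2, x3, x4, x5 ≥ 0.
The cheapest feasible vertex uses only light naphtha, MTBE; alkylate, isomerate, toluene are not used. There the octane-barrels and oxygenate mass constraints are tight.
So light naphtha = 0.79848 barrels, MTBE = 0.74457 barrels.
Total cost: 99.6·0.79848 + 206.3·0.74457 = 233.1334.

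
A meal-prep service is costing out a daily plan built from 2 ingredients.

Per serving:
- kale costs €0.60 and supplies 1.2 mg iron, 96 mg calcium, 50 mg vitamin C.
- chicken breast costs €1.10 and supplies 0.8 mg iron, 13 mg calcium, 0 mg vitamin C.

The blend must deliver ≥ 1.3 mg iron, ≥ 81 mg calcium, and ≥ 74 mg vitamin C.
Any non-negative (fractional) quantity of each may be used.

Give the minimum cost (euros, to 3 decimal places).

€0.888

Let x1 = servings of kale, x2 = servings of chicken breast.
Minimize 0.6x1 + 1.1x2 s.t.:
  1.2x1 + 0.8x2 ≥ 1.3   (iron)
  96x1 + 13x2 ≥ 81   (calcium)
  50x1 ≥ 74   (vitamin C)
  x1, x2 ≥ 0.
At the optimum only kale is positive (chicken breast = 0). There the vitamin C constraint is tight.
Solving gives x1 = 1.48.
Cost = 0.6·1.48 = 0.88800.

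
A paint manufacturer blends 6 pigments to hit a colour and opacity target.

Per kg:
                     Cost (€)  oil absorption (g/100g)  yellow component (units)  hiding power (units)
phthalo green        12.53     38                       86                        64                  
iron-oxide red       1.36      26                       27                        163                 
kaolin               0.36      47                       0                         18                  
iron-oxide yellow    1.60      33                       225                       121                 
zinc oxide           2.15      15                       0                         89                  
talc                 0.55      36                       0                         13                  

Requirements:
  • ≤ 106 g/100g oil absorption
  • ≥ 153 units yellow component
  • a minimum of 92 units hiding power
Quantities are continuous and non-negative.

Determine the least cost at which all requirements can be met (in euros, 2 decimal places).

Let x1 = kg of phthalo green, x2 = kg of iron-oxide red, x3 = kg of kaolin, x4 = kg of iron-oxide yellow, x5 = kg of zinc oxide, x6 = kg of talc.
Minimise 12.53x1 + 1.36x2 + 0.36x3 + 1.6x4 + 2.15x5 + 0.55x6 s.t.:
  38x1 + 26x2 + 47x3 + 33x4 + 15x5 + 36x6 ≤ 106   (oil absorption)
  86x1 + 27x2 + 225x4 ≥ 153   (yellow component)
  64x1 + 163x2 + 18x3 + 121x4 + 89x5 + 13x6 ≥ 92   (hiding power)
  x1, x2, x3, x4, x5, x6 ≥ 0.
The minimum-cost mix takes nothing from phthalo green, kaolin, zinc oxide, talc — only iron-oxide red, iron-oxide yellow. Binding constraints: yellow component and hiding power.
Solving gives x2 = 0.06546, x4 = 0.6721.
Cost = 1.36·0.06546 + 1.6·0.6721 = 1.1644.

€1.16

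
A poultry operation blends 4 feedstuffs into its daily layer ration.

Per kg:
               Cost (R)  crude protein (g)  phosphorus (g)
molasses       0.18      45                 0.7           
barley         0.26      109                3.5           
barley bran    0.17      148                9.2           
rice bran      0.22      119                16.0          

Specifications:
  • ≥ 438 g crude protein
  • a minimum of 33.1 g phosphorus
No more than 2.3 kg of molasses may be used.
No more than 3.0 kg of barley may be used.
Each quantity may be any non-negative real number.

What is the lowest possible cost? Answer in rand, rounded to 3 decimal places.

R0.560

This is a linear program. Let x1 = kg of molasses, x2 = kg of barley, x3 = kg of barley bran, x4 = kg of rice bran.
min 0.18x1 + 0.26x2 + 0.17x3 + 0.22x4 s.t.:
  45x1 + 109x2 + 148x3 + 119x4 ≥ 438   (crude protein)
  0.7x1 + 3.5x2 + 9.2x3 + 16x4 ≥ 33.1   (phosphorus)
  x1 ≤ 2.3
  x2 ≤ 3
  x1, x2, x3, x4 ≥ 0.
The cheapest feasible vertex uses only barley bran, rice bran; molasses, barley are not used. There the crude protein and phosphorus constraints are tight.
That vertex is x3 = 2.411, x4 = 0.6827.
Hence cost = 0.17·2.411 + 0.22·0.6827 = R0.56006.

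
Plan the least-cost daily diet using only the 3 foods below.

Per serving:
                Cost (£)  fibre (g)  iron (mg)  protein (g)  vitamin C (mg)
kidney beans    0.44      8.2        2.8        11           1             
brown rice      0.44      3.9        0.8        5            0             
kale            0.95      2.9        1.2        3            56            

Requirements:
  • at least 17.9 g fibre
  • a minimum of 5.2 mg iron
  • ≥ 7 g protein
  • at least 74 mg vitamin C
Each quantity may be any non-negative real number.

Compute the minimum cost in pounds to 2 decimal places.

Let x1 = servings of kidney beans, x2 = servings of brown rice, x3 = servings of kale.
Minimise 0.44x1 + 0.44x2 + 0.95x3 subject to:
  8.2x1 + 3.9x2 + 2.9x3 ≥ 17.9   (fibre)
  2.8x1 + 0.8x2 + 1.2x3 ≥ 5.2   (iron)
  11x1 + 5x2 + 3x3 ≥ 7   (protein)
  1x1 + 56x3 ≥ 74   (vitamin C)
  x1, x2, x3 ≥ 0.
At the optimum only kidney beans, kale are positive (brown rice = 0). The fibre and vitamin C requirements are met with equality.
Optimal quantities: kidney beans = 1.726 servings, kale = 1.291 servings.
Hence cost = 0.44·1.726 + 0.95·1.291 = £1.9859.

£1.99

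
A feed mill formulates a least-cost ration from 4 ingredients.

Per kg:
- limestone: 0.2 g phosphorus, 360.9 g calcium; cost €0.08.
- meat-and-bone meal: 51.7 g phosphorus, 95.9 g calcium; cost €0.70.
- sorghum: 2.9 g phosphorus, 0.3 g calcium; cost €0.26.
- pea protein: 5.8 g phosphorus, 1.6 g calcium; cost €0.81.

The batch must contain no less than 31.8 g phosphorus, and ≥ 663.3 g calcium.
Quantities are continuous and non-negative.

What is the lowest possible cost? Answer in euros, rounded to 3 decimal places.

Treat it as an LP. Let x1 = kg of limestone, x2 = kg of meat-and-bone meal, x3 = kg of sorghum, x4 = kg of pea protein.
Minimise 0.08x1 + 0.7x2 + 0.26x3 + 0.81x4 s.t.:
  0.2x1 + 51.7x2 + 2.9x3 + 5.8x4 ≥ 31.8   (phosphorus)
  360.9x1 + 95.9x2 + 0.3x3 + 1.6x4 ≥ 663.3   (calcium)
  x1, x2, x3, x4 ≥ 0.
The optimal basis is {limestone, meat-and-bone meal}; sorghum, pea protein drop out. There the phosphorus and calcium constraints are tight.
Solving gives x1 = 1.676, x2 = 0.6086.
Objective = 0.08·1.676 + 0.7·0.6086 = 0.56010.

€0.560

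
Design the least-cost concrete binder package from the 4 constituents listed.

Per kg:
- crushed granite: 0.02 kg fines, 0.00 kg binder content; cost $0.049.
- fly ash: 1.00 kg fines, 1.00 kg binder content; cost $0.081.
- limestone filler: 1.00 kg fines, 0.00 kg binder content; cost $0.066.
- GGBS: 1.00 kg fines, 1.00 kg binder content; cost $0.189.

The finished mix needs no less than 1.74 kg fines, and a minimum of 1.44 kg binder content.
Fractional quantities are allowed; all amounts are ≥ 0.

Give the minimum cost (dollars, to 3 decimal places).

$0.136

Set it up as a linear program. Let x1 = kg of crushed granite, x2 = kg of fly ash, x3 = kg of limestone filler, x4 = kg of GGBS.
min 0.049x1 + 0.081x2 + 0.066x3 + 0.189x4 subject to:
  0.02x1 + 1x2 + 1x3 + 1x4 ≥ 1.74   (fines)
  1x2 + 1x4 ≥ 1.44   (binder content)
  x1, x2, x3, x4 ≥ 0.
At the optimum only fly ash, limestone filler are positive (crushed granite, GGBS = 0). Binding constraints: fines and binder content.
That vertex is x2 = 1.44, x3 = 0.3.
Hence cost = 0.081·1.44 + 0.066·0.3 = $0.13644.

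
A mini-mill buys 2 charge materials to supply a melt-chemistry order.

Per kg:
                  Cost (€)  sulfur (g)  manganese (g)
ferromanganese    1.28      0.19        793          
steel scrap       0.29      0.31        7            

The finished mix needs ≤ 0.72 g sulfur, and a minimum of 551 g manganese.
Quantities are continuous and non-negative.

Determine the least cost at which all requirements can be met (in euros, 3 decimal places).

This is a linear program. Let x1 = kg of ferromanganese, x2 = kg of steel scrap.
Minimise 1.28x1 + 0.29x2 subject to:
  0.19x1 + 0.31x2 ≤ 0.72   (sulfur)
  793x1 + 7x2 ≥ 551   (manganese)
  x1, x2 ≥ 0.
The cheapest feasible vertex uses only ferromanganese; steel scrap is not used. Binding constraint: manganese.
Solving gives x1 = 0.6948.
Hence cost = 1.28·0.6948 = €0.88934.

€0.889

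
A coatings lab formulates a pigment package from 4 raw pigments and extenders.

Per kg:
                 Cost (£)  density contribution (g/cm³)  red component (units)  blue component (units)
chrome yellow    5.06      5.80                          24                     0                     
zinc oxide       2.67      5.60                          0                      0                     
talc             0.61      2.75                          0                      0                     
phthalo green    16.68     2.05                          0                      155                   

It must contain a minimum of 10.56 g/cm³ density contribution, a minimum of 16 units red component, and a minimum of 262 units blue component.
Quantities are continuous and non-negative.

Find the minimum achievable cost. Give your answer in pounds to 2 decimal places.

£32.28

Let x1 = kg of chrome yellow, x2 = kg of zinc oxide, x3 = kg of talc, x4 = kg of phthalo green.
min 5.06x1 + 2.67x2 + 0.61x3 + 16.68x4 subject to:
  5.8x1 + 5.6x2 + 2.75x3 + 2.05x4 ≥ 10.56   (density contribution)
  24x1 ≥ 16   (red component)
  155x4 ≥ 262   (blue component)
  x1, x2, x3, x4 ≥ 0.
At the optimum only chrome yellow, talc, phthalo green are positive (zinc oxide = 0). The density contribution, red component, blue component requirements are met with equality.
That vertex is x1 = 0.6667, x3 = 1.174, x4 = 1.69.
Objective = 5.06·0.6667 + 0.61·1.174 + 16.68·1.69 = 32.2788.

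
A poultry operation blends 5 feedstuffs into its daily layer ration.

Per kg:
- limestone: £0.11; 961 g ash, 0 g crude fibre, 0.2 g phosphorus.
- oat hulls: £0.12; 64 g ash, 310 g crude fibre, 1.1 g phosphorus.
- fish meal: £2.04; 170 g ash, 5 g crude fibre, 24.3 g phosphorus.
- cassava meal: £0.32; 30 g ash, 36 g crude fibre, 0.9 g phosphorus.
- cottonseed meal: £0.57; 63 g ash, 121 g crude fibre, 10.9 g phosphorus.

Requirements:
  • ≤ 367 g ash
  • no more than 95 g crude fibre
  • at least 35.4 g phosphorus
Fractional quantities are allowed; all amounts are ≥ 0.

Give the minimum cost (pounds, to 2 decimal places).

£2.72

Treat it as an LP. Let x1 = kg of limestone, x2 = kg of oat hulls, x3 = kg of fish meal, x4 = kg of cassava meal, x5 = kg of cottonseed meal.
Minimize 0.11x1 + 0.12x2 + 2.04x3 + 0.32x4 + 0.57x5 with:
  961x1 + 64x2 + 170x3 + 30x4 + 63x5 ≤ 367   (ash)
  310x2 + 5x3 + 36x4 + 121x5 ≤ 95   (crude fibre)
  0.2x1 + 1.1x2 + 24.3x3 + 0.9x4 + 10.9x5 ≥ 35.4   (phosphorus)
  x1, x2, x3, x4, x5 ≥ 0.
The optimal basis is {fish meal, cottonseed meal}; limestone, oat hulls, cassava meal drop out. The crude fibre and phosphorus requirements are met with equality.
Solving gives x3 = 1.125, x5 = 0.7386.
Total cost: 2.04·1.125 + 0.57·0.7386 = 2.7160.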